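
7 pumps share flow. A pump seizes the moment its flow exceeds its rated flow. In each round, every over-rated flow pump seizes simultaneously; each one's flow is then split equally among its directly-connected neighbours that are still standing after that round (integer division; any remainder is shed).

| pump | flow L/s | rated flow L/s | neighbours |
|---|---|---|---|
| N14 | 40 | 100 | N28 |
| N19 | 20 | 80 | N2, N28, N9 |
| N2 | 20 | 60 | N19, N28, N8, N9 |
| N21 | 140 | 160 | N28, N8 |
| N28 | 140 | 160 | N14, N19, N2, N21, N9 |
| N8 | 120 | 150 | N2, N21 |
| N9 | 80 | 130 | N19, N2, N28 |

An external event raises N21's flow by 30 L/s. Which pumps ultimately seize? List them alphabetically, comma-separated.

Round 1 — N21 at 170 > 160. N21 seizes.
  N21 sheds 170 L/s to N28, N8: 85 each.
    N28: 140+85 = 225 > 160
    N8: 120+85 = 205 > 150
Round 2 — N28, N8 seize.
  N28 sheds 225 L/s to N14, N19, N2, N9: 56 each (1 lost).
    N14: 40+56 = 96 ≤ 100
    N19: 20+56 = 76 ≤ 80
    N2: 20+56 = 76 > 60
    N9: 80+56 = 136 > 130
  N8 sheds 205 L/s to N2: 205 each.
    N2: 76+205 = 281 > 60
Round 3 — N2, N9 seize.
  N2 sheds 281 L/s to N19: 281 each.
    N19: 76+281 = 357 > 80
  N9 sheds 136 L/s to N19: 136 each.
    N19: 357+136 = 493 > 80
Round 4 — N19 seizes.
  N19 sheds 493 L/s: no online neighbours, lost.
No further seizures.

N19, N2, N21, N28, N8, N9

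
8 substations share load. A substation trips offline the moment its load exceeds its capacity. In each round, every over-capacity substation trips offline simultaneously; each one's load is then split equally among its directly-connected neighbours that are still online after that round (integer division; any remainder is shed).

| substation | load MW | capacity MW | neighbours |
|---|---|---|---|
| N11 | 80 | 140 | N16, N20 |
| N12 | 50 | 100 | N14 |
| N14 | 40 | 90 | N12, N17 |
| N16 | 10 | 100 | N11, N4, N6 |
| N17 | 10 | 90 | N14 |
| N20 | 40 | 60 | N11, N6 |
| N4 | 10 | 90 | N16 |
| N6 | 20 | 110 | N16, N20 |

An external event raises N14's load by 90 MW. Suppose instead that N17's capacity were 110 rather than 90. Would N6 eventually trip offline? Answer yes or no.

With N17's capacity at 110:
Round 1 — N14 at 130 > 90. N14 trips offline.
  N14 sheds 130 MW to N12, N17: 65 each.
    N12: 50+65 = 115 > 100
    N17: 10+65 = 75 ≤ 110
Round 2 — N12 trips offline.
  N12 sheds 115 MW: no online neighbours, lost.
No further trips.

no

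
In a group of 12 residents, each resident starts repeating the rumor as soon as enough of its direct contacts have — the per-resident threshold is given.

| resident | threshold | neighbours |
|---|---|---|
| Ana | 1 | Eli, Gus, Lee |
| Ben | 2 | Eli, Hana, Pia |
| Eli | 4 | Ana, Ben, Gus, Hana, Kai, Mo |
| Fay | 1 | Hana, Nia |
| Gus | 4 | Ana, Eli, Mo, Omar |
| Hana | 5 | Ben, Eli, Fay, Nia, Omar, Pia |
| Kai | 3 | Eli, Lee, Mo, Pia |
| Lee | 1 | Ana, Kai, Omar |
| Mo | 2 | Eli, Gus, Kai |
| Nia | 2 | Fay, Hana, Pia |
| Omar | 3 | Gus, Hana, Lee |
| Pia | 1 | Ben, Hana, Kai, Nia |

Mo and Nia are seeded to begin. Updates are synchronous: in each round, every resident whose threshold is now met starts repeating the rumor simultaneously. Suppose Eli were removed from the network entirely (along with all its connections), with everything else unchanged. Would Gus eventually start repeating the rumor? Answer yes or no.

With Eli removed:
Round 1 — Mo, Nia start repeating the rumor (initial).
Round 2 — checking thresholds:
  Fay: 1 of 2 neighbours ≥ 1, starts repeating the rumor.
  Gus: 1 of 3 neighbours < 4, holds.
  Hana: 1 of 5 neighbours < 5, holds.
  Kai: 1 of 3 neighbours < 3, holds.
  Pia: 1 of 4 neighbours ≥ 1, starts repeating the rumor.
Round 3 — no new spreads; cascade stops.

no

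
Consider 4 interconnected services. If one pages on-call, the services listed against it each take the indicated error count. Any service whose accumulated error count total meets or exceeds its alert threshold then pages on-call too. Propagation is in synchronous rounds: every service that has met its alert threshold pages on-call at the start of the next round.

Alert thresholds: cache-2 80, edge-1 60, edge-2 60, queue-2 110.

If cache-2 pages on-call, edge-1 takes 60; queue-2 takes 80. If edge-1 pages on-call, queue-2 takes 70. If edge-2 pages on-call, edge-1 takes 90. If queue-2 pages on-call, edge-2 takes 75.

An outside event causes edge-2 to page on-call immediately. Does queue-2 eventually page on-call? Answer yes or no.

no

Round 1 — edge-2 pages on-call (initial).
  edge-1: +90 → 90 ≥ 60
Round 2 — edge-1 pages on-call.
  queue-2: +70 → 70 < 110
No further pages.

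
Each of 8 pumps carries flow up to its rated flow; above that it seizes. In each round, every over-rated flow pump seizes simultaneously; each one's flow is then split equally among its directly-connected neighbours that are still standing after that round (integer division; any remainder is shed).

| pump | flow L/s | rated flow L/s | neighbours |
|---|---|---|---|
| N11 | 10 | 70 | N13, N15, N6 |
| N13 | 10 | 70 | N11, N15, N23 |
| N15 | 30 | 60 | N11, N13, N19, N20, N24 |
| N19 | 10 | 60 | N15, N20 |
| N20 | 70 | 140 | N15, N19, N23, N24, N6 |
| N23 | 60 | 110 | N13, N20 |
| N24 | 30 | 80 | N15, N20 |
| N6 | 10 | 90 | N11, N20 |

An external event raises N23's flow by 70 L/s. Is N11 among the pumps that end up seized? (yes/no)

Round 1 — N23 at 130 > 110. N23 seizes.
  N23 sheds 130 L/s to N13, N20: 65 each.
    N13: 10+65 = 75 > 70
    N20: 70+65 = 135 ≤ 140
Round 2 — N13 seizes.
  N13 sheds 75 L/s to N11, N15: 37 each (1 lost).
    N11: 10+37 = 47 ≤ 70
    N15: 30+37 = 67 > 60
Round 3 — N15 seizes.
  N15 sheds 67 L/s to N11, N19, N20, N24: 16 each (3 lost).
    N11: 47+16 = 63 ≤ 70
    N19: 10+16 = 26 ≤ 60
    N20: 135+16 = 151 > 140
    N24: 30+16 = 46 ≤ 80
Round 4 — N20 seizes.
  N20 sheds 151 L/s to N19, N24, N6: 50 each (1 lost).
    N19: 26+50 = 76 > 60
    N24: 46+50 = 96 > 80
    N6: 10+50 = 60 ≤ 90
Round 5 — N19, N24 seize.
  N19 sheds 76 L/s: no online neighbours, lost.
  N24 sheds 96 L/s: no online neighbours, lost.
No further seizures.

no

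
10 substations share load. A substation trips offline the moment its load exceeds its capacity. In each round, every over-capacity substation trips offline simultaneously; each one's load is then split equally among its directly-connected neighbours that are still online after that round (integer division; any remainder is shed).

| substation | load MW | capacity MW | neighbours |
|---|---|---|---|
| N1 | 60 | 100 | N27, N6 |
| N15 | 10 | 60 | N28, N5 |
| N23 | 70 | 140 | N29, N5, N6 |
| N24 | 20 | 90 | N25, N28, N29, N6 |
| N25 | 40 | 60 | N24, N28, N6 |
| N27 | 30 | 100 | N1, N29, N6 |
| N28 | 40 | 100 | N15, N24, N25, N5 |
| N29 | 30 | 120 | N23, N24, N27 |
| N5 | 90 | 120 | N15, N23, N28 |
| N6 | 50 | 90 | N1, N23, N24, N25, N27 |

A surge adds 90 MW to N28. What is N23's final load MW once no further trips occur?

131

Round 1 — N28 at 130 > 100. N28 trips offline.
  N28 sheds 130 MW to N15, N24, N25, N5: 32 each (2 lost).
    N15: 10+32 = 42 ≤ 60
    N24: 20+32 = 52 ≤ 90
    N25: 40+32 = 72 > 60
    N5: 90+32 = 122 > 120
Round 2 — N25, N5 trip offline.
  N25 sheds 72 MW to N24, N6: 36 each.
    N24: 52+36 = 88 ≤ 90
    N6: 50+36 = 86 ≤ 90
  N5 sheds 122 MW to N15, N23: 61 each.
    N15: 42+61 = 103 > 60
    N23: 70+61 = 131 ≤ 140
Round 3 — N15 trips offline.
  N15 sheds 103 MW: no online neighbours, lost.
No further trips.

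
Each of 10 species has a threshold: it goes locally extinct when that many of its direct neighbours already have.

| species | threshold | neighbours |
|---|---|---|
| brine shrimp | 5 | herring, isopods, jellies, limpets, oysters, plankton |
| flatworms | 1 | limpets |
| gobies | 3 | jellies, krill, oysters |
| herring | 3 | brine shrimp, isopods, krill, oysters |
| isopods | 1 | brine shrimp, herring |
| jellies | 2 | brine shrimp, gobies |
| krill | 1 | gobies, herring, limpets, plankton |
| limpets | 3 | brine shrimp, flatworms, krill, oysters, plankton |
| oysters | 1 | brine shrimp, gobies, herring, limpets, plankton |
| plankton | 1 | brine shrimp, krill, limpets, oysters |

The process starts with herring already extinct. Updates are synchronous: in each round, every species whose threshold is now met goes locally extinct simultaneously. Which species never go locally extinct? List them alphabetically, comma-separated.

gobies, jellies

Round 1 — herring goes locally extinct (initial).
Round 2 — checking thresholds:
  brine shrimp: 1 of 6 neighbours < 5, not yet.
  isopods: 1 of 2 neighbours ≥ 1, goes locally extinct.
  krill: 1 of 4 neighbours ≥ 1, goes locally extinct.
  oysters: 1 of 5 neighbours ≥ 1, goes locally extinct.
Round 3 — checking thresholds:
  brine shrimp: 3 of 6 neighbours < 5, not yet.
  gobies: 2 of 3 neighbours < 3, not yet.
  limpets: 2 of 5 neighbours < 3, not yet.
  plankton: 2 of 4 neighbours ≥ 1, goes locally extinct.
Round 4 — checking thresholds:
  brine shrimp: 4 of 6 neighbours < 5, not yet.
  gobies: 2 of 3 neighbours < 3, not yet.
  limpets: 3 of 5 neighbours ≥ 3, goes locally extinct.
Round 5 — checking thresholds:
  brine shrimp: 5 of 6 neighbours ≥ 5, goes locally extinct.
  flatworms: 1 of 1 neighbours ≥ 1, goes locally extinct.
  gobies: 2 of 3 neighbours < 3, not yet.
Round 6 — no new extinctions; cascade stops.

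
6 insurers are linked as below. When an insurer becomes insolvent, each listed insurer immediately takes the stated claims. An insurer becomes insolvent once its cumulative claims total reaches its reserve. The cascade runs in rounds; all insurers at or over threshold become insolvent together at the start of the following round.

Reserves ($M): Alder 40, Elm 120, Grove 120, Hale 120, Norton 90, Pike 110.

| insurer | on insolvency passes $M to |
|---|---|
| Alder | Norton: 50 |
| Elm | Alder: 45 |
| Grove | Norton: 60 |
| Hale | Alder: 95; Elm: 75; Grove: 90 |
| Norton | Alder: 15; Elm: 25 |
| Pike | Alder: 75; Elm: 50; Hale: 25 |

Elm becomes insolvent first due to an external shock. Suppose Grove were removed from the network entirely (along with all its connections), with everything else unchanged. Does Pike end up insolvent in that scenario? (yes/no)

no

With Grove removed:
Round 1 — Elm becomes insolvent (initial).
  Alder: +45 → 45 ≥ 40
Round 2 — Alder becomes insolvent.
  Norton: +50 → 50 < 90
No further insolvencies.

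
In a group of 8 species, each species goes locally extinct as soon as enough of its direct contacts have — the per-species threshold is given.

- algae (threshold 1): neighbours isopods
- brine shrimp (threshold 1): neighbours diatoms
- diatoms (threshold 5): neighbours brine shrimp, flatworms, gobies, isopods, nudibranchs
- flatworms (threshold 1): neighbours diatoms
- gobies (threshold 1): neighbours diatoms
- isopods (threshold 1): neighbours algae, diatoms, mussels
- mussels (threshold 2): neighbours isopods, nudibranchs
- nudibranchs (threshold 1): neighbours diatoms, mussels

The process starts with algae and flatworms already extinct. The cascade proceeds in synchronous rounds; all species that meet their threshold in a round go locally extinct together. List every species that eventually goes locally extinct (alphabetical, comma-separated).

Round 1 — algae, flatworms go locally extinct (initial).
Round 2 — checking thresholds:
  diatoms: 1 of 5 neighbours < 5, below threshold.
  isopods: 1 of 3 neighbours ≥ 1, goes locally extinct.
Round 3 — no new extinctions; cascade stops.

algae, flatworms, isopods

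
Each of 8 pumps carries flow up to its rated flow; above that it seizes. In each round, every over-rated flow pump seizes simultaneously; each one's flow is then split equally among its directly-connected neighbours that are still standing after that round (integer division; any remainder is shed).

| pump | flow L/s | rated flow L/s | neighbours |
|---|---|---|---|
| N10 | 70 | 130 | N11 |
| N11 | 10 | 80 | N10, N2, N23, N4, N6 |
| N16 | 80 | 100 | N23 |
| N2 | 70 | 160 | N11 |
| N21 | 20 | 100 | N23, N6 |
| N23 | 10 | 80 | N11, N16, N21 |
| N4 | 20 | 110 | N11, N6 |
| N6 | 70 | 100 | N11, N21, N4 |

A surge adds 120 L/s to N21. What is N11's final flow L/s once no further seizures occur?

80

Round 1 — N21 at 140 > 100. N21 seizes.
  N21 sheds 140 L/s to N23, N6: 70 each.
    N23: 10+70 = 80 ≤ 80
    N6: 70+70 = 140 > 100
Round 2 — N6 seizes.
  N6 sheds 140 L/s to N11, N4: 70 each.
    N11: 10+70 = 80 ≤ 80
    N4: 20+70 = 90 ≤ 110
No further seizures.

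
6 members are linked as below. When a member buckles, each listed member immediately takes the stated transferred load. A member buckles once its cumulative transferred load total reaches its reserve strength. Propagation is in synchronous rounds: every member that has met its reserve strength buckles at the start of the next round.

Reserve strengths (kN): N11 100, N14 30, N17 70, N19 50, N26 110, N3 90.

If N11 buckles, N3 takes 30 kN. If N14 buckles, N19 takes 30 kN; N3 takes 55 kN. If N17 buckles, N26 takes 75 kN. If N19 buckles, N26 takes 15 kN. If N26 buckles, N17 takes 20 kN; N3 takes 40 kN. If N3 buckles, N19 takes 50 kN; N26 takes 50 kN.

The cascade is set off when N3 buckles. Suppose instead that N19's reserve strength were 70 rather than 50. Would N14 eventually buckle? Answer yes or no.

no

With N19's reserve strength at 70:
Round 1 — N3 buckles (initial).
  N19: +50 → 50 < 70
  N26: +50 → 50 < 110
No further bucklings.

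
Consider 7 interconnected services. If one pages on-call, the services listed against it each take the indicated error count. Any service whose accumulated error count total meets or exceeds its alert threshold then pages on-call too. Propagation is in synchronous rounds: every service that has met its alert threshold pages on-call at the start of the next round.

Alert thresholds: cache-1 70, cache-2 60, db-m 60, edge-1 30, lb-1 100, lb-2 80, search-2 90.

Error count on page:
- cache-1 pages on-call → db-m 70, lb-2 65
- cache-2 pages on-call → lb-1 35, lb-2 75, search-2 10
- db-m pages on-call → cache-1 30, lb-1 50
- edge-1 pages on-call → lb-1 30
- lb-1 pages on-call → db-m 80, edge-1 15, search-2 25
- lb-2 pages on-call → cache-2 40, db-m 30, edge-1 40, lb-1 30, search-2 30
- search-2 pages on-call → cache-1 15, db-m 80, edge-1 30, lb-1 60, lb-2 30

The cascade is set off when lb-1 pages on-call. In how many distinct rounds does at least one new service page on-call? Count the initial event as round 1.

Round 1 — lb-1 pages on-call (initial).
  db-m: +80 → 80 ≥ 60
  edge-1: +15 → 15 < 30
  search-2: +25 → 25 < 90
Round 2 — db-m pages on-call.
  cache-1: +30 → 30 < 70
No further pages.

2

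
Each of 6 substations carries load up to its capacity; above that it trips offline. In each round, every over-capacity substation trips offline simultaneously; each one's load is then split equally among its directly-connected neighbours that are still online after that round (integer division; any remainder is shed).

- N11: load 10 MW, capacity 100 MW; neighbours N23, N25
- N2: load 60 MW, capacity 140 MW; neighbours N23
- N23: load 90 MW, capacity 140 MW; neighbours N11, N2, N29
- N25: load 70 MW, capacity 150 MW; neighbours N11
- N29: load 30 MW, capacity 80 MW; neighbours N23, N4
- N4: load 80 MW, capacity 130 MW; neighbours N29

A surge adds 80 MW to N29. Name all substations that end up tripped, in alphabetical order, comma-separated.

Round 1 — N29 at 110 > 80. N29 trips offline.
  N29 sheds 110 MW to N23, N4: 55 each.
    N23: 90+55 = 145 > 140
    N4: 80+55 = 135 > 130
Round 2 — N23, N4 trip offline.
  N23 sheds 145 MW to N11, N2: 72 each (1 lost).
    N11: 10+72 = 82 ≤ 100
    N2: 60+72 = 132 ≤ 140
  N4 sheds 135 MW: no online neighbours, lost.
No further trips.

N23, N29, N4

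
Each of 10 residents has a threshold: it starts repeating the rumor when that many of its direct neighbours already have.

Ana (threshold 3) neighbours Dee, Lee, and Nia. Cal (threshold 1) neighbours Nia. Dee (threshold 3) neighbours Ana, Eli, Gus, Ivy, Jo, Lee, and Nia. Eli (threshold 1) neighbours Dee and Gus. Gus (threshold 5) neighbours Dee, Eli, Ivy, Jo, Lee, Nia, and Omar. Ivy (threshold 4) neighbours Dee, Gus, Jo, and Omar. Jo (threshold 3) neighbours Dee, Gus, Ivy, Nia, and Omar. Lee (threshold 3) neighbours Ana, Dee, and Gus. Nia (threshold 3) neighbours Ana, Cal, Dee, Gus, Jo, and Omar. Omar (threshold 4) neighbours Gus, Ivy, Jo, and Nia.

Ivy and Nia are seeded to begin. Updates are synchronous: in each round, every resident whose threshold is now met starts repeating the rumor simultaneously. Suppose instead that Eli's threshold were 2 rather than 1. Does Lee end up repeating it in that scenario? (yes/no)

no

With Eli's threshold at 2:
Round 1 — Ivy, Nia start repeating the rumor (initial).
Round 2 — checking thresholds:
  Ana: 1 of 3 neighbours < 3, not yet.
  Cal: 1 of 1 neighbours ≥ 1, starts repeating the rumor.
  Dee: 2 of 7 neighbours < 3, not yet.
  Gus: 2 of 7 neighbours < 5, not yet.
  Jo: 2 of 5 neighbours < 3, not yet.
  Omar: 2 of 4 neighbours < 4, not yet.
Round 3 — no new spreads; cascade stops.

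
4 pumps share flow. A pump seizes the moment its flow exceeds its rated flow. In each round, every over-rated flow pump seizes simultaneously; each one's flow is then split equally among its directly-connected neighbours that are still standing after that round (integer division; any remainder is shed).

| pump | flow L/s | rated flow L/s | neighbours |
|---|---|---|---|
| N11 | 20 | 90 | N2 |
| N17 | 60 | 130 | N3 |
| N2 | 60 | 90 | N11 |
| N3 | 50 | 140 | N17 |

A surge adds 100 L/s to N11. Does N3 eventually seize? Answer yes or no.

Round 1 — N11 at 120 > 90. N11 seizes.
  N11 sheds 120 L/s to N2: 120 each.
    N2: 60+120 = 180 > 90
Round 2 — N2 seizes.
  N2 sheds 180 L/s: no online neighbours, lost.
No further seizures.

no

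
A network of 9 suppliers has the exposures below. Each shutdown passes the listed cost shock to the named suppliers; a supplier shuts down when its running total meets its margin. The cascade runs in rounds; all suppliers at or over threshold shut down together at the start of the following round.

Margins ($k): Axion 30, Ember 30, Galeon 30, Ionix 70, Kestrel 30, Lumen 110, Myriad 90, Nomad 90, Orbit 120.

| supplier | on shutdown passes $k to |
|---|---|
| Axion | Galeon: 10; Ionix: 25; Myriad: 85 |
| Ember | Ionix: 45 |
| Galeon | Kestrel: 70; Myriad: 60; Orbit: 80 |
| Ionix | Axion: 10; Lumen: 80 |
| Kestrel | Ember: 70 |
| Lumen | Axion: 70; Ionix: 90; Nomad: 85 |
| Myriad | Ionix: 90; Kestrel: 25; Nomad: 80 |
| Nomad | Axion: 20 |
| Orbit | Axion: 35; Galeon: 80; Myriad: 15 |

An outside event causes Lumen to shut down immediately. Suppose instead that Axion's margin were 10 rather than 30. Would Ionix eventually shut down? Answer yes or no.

yes

With Axion's margin at 10:
Round 1 — Lumen shuts down (initial).
  Axion: +70 → 70 ≥ 10
  Ionix: +90 → 90 ≥ 70
  Nomad: +85 → 85 < 90
Round 2 — Axion, Ionix shut down.
  Galeon: +10 → 10 < 30
  Myriad: +85 → 85 < 90
No further shutdowns.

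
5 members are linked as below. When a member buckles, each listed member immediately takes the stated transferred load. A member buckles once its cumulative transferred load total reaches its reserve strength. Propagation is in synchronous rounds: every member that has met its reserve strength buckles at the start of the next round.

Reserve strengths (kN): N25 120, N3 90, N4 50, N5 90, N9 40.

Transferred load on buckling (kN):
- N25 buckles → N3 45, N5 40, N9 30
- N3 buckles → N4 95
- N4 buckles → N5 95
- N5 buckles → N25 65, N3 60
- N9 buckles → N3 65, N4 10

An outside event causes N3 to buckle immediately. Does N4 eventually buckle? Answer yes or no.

yes

Round 1 — N3 buckles (initial).
  N4: +95 → 95 ≥ 50
Round 2 — N4 buckles.
  N5: +95 → 95 ≥ 90
Round 3 — N5 buckles.
  N25: +65 → 65 < 120
No further bucklings.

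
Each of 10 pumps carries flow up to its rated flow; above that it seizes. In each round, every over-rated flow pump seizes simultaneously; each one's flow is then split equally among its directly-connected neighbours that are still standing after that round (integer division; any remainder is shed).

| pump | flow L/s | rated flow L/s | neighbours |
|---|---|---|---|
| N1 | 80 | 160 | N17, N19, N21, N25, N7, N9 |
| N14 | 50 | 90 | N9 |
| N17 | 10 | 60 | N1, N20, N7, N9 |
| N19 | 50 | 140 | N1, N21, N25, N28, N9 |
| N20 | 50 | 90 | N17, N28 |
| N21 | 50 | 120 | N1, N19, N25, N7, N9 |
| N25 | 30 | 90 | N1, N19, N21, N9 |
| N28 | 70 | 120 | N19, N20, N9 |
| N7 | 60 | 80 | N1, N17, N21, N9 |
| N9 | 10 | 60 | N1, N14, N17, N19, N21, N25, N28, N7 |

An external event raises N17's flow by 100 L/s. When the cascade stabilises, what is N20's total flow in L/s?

77

Round 1 — N17 at 110 > 60. N17 seizes.
  N17 sheds 110 L/s to N1, N20, N7, N9: 27 each (2 lost).
    N1: 80+27 = 107 ≤ 160
    N20: 50+27 = 77 ≤ 90
    N7: 60+27 = 87 > 80
    N9: 10+27 = 37 ≤ 60
Round 2 — N7 seizes.
  N7 sheds 87 L/s to N1, N21, N9: 29 each.
    N1: 107+29 = 136 ≤ 160
    N21: 50+29 = 79 ≤ 120
    N9: 37+29 = 66 > 60
Round 3 — N9 seizes.
  N9 sheds 66 L/s to N1, N14, N19, N21, N25, N28: 11 each.
    N1: 136+11 = 147 ≤ 160
    N14: 50+11 = 61 ≤ 90
    N19: 50+11 = 61 ≤ 140
    N21: 79+11 = 90 ≤ 120
    N25: 30+11 = 41 ≤ 90
    N28: 70+11 = 81 ≤ 120
No further seizures.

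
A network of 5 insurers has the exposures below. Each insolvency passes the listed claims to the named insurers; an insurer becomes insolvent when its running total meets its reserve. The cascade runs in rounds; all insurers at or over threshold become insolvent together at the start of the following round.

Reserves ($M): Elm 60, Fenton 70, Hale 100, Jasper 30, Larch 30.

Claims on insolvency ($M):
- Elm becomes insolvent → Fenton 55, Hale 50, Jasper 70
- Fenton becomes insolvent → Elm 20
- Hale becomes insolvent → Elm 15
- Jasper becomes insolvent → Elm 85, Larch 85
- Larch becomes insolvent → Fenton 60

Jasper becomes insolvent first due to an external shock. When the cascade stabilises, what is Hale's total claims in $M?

50

Round 1 — Jasper becomes insolvent (initial).
  Elm: +85 → 85 ≥ 60
  Larch: +85 → 85 ≥ 30
Round 2 — Elm, Larch become insolvent.
  Fenton: +55+60 → 115 ≥ 70
  Hale: +50 → 50 < 100
Round 3 — Fenton becomes insolvent.
No further insolvencies.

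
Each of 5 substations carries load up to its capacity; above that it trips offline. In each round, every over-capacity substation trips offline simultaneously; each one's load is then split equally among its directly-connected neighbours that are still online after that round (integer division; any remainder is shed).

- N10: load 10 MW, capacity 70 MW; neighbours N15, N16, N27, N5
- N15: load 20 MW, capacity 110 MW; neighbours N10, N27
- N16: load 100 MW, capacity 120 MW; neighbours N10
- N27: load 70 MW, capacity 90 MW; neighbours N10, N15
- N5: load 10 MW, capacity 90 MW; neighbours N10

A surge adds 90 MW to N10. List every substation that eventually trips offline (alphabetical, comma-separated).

N10, N15, N16, N27

Round 1 — N10 at 100 > 70. N10 trips offline.
  N10 sheds 100 MW to N15, N16, N27, N5: 25 each.
    N15: 20+25 = 45 ≤ 110
    N16: 100+25 = 125 > 120
    N27: 70+25 = 95 > 90
    N5: 10+25 = 35 ≤ 90
Round 2 — N16, N27 trip offline.
  N16 sheds 125 MW: no online neighbours, lost.
  N27 sheds 95 MW to N15: 95 each.
    N15: 45+95 = 140 > 110
Round 3 — N15 trips offline.
  N15 sheds 140 MW: no online neighbours, lost.
No further trips.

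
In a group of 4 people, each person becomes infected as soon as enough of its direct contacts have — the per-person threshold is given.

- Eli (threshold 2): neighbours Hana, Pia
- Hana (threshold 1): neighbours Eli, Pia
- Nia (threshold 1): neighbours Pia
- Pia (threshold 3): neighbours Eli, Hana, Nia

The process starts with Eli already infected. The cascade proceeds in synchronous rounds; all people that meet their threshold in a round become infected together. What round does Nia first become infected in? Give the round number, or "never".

Round 1 — Eli becomes infected (initial).
Round 2 — checking thresholds:
  Hana: 1 of 2 neighbours ≥ 1, becomes infected.
  Pia: 1 of 3 neighbours < 3, holds.
Round 3 — no new infections; cascade stops.

never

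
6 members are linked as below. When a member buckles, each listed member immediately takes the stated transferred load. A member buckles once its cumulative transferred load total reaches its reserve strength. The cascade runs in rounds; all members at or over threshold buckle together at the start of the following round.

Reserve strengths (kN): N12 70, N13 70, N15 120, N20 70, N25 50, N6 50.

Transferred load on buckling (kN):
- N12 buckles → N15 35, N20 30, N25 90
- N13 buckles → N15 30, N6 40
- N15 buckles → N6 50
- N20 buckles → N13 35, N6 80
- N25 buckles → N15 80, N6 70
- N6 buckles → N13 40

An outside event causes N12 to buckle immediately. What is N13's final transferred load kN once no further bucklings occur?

Round 1 — N12 buckles (initial).
  N15: +35 → 35 < 120
  N20: +30 → 30 < 70
  N25: +90 → 90 ≥ 50
Round 2 — N25 buckles.
  N15: +80 → 115 < 120
  N6: +70 → 70 ≥ 50
Round 3 — N6 buckles.
  N13: +40 → 40 < 70
No further bucklings.

40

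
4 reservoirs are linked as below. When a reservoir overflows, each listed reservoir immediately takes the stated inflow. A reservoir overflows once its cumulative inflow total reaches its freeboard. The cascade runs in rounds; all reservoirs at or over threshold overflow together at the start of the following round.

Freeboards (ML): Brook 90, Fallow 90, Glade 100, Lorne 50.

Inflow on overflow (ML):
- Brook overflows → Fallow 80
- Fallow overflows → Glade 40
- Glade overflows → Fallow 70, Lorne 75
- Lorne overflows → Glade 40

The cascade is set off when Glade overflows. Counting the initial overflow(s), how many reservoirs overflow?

2

Round 1 — Glade overflows (initial).
  Fallow: +70 → 70 < 90
  Lorne: +75 → 75 ≥ 50
Round 2 — Lorne overflows.
No further overflows.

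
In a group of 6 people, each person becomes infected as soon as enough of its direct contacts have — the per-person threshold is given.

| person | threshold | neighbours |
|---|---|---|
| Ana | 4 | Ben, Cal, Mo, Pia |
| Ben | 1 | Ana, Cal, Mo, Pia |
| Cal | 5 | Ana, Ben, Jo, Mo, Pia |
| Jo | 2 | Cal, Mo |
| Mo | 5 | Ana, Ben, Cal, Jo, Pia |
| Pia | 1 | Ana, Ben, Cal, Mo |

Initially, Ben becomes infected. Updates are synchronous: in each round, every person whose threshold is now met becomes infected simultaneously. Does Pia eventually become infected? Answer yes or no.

Round 1 — Ben becomes infected (initial).
Round 2 — checking thresholds:
  Ana: 1 of 4 neighbours < 4, below threshold.
  Cal: 1 of 5 neighbours < 5, below threshold.
  Mo: 1 of 5 neighbours < 5, below threshold.
  Pia: 1 of 4 neighbours ≥ 1, becomes infected.
Round 3 — no new infections; cascade stops.

yes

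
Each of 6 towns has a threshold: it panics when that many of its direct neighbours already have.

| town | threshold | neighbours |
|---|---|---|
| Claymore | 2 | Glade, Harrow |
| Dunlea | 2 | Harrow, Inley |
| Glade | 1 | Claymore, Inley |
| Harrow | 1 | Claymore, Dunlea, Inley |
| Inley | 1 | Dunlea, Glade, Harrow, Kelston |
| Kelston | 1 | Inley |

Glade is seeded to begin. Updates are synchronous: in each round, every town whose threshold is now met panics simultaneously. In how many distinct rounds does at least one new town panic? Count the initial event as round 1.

4

Round 1 — Glade panics (initial).
Round 2 — checking thresholds:
  Claymore: 1 of 2 neighbours < 2, not yet.
  Inley: 1 of 4 neighbours ≥ 1, panics.
Round 3 — checking thresholds:
  Claymore: 1 of 2 neighbours < 2, not yet.
  Dunlea: 1 of 2 neighbours < 2, not yet.
  Harrow: 1 of 3 neighbours ≥ 1, panics.
  Kelston: 1 of 1 neighbours ≥ 1, panics.
Round 4 — checking thresholds:
  Claymore: 2 of 2 neighbours ≥ 2, panics.
  Dunlea: 2 of 2 neighbours ≥ 2, panics.
Round 5 — no new panics; cascade stops.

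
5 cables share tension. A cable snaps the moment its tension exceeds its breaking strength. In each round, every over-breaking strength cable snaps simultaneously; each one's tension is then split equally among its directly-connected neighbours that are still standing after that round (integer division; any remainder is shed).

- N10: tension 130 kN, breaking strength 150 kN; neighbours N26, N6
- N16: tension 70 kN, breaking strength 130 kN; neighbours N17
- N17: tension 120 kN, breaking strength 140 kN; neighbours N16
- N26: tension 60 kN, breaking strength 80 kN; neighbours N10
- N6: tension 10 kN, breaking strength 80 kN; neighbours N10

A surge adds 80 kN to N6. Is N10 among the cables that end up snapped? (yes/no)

yes

Round 1 — N6 at 90 > 80. N6 snaps.
  N6 sheds 90 kN to N10: 90 each.
    N10: 130+90 = 220 > 150
Round 2 — N10 snaps.
  N10 sheds 220 kN to N26: 220 each.
    N26: 60+220 = 280 > 80
Round 3 — N26 snaps.
  N26 sheds 280 kN: no online neighbours, lost.
No further breaks.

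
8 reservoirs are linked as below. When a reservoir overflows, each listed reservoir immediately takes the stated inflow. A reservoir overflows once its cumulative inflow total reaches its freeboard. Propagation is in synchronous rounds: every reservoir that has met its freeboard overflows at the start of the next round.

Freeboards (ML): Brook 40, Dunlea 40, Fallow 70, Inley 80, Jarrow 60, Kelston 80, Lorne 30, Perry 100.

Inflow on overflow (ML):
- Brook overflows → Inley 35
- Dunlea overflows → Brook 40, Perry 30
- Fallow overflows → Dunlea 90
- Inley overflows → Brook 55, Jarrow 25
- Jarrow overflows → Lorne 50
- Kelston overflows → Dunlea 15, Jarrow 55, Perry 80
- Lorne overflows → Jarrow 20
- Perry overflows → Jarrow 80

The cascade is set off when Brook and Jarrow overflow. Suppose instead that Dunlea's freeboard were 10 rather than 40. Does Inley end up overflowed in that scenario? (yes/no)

With Dunlea's freeboard at 10:
Round 1 — Brook, Jarrow overflow (initial).
  Inley: +35 → 35 < 80
  Lorne: +50 → 50 ≥ 30
Round 2 — Lorne overflows.
No further overflows.

no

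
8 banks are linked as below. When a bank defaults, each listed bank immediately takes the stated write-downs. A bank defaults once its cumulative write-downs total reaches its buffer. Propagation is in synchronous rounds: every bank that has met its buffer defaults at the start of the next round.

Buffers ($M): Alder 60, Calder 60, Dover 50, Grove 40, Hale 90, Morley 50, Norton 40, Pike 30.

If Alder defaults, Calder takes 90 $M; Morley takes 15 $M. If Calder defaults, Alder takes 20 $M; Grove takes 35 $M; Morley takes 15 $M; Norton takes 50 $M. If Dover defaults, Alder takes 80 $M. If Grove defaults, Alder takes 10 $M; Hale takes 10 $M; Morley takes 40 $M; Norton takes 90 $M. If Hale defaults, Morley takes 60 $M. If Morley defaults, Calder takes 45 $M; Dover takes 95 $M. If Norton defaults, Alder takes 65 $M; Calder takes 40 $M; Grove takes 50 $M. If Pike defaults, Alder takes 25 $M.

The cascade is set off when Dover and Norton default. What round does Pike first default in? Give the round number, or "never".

never

Round 1 — Dover, Norton default (initial).
  Alder: +80+65 → 145 ≥ 60
  Calder: +40 → 40 < 60
  Grove: +50 → 50 ≥ 40
Round 2 — Alder, Grove default.
  Calder: +90 → 130 ≥ 60
  Hale: +10 → 10 < 90
  Morley: +15+40 → 55 ≥ 50
Round 3 — Calder, Morley default.
No further defaults.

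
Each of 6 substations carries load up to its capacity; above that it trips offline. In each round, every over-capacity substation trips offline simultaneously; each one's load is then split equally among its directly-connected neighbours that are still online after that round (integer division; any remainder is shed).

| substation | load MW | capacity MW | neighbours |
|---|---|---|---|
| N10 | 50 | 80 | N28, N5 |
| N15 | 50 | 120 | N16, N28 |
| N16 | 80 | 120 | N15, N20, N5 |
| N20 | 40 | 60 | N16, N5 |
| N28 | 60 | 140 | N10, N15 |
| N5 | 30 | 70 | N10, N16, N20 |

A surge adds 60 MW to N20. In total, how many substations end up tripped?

Round 1 — N20 at 100 > 60. N20 trips offline.
  N20 sheds 100 MW to N16, N5: 50 each.
    N16: 80+50 = 130 > 120
    N5: 30+50 = 80 > 70
Round 2 — N16, N5 trip offline.
  N16 sheds 130 MW to N15: 130 each.
    N15: 50+130 = 180 > 120
  N5 sheds 80 MW to N10: 80 each.
    N10: 50+80 = 130 > 80
Round 3 — N10, N15 trip offline.
  N10 sheds 130 MW to N28: 130 each.
    N28: 60+130 = 190 > 140
  N15 sheds 180 MW to N28: 180 each.
    N28: 190+180 = 370 > 140
Round 4 — N28 trips offline.
  N28 sheds 370 MW: no online neighbours, lost.
No further trips.

6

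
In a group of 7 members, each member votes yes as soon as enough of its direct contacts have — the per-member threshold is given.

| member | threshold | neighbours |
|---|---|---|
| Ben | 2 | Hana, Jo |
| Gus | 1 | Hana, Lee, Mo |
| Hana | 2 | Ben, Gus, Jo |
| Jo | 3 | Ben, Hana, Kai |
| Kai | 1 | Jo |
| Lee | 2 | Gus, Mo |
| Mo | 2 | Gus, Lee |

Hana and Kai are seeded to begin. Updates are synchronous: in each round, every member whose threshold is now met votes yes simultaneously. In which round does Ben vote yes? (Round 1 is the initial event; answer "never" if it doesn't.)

Round 1 — Hana, Kai vote yes (initial).
Round 2 — checking thresholds:
  Ben: 1 of 2 neighbours < 2, not yet.
  Gus: 1 of 3 neighbours ≥ 1, votes yes.
  Jo: 2 of 3 neighbours < 3, not yet.
Round 3 — no new yes votes; cascade stops.

never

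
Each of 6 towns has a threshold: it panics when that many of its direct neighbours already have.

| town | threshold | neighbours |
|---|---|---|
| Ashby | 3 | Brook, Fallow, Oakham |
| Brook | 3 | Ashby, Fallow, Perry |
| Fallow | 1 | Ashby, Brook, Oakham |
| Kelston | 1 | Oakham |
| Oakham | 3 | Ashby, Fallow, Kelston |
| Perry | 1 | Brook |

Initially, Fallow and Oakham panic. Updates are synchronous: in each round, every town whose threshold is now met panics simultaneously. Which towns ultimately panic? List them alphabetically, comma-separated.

Round 1 — Fallow, Oakham panic (initial).
Round 2 — checking thresholds:
  Ashby: 2 of 3 neighbours < 3, holds.
  Brook: 1 of 3 neighbours < 3, holds.
  Kelston: 1 of 1 neighbours ≥ 1, panics.
Round 3 — no new panics; cascade stops.

Fallow, Kelston, Oakham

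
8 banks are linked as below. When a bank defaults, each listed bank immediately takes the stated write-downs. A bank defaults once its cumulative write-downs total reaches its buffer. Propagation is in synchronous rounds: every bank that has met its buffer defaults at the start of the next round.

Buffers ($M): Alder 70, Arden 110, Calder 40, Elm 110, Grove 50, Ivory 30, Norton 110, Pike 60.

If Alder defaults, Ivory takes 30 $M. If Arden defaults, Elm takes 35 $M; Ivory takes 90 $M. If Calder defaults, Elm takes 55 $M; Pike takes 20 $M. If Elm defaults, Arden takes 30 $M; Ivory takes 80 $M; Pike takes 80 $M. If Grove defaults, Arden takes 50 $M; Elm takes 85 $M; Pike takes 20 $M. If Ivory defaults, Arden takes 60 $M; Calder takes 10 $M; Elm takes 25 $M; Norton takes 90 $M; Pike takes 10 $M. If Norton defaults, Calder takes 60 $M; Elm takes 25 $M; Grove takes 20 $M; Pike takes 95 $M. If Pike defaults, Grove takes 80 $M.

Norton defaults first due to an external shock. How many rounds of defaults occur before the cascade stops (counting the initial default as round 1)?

Round 1 — Norton defaults (initial).
  Calder: +60 → 60 ≥ 40
  Elm: +25 → 25 < 110
  Grove: +20 → 20 < 50
  Pike: +95 → 95 ≥ 60
Round 2 — Calder, Pike default.
  Elm: +55 → 80 < 110
  Grove: +80 → 100 ≥ 50
Round 3 — Grove defaults.
  Arden: +50 → 50 < 110
  Elm: +85 → 165 ≥ 110
Round 4 — Elm defaults.
  Arden: +30 → 80 < 110
  Ivory: +80 → 80 ≥ 30
Round 5 — Ivory defaults.
  Arden: +60 → 140 ≥ 110
Round 6 — Arden defaults.
No further defaults.

6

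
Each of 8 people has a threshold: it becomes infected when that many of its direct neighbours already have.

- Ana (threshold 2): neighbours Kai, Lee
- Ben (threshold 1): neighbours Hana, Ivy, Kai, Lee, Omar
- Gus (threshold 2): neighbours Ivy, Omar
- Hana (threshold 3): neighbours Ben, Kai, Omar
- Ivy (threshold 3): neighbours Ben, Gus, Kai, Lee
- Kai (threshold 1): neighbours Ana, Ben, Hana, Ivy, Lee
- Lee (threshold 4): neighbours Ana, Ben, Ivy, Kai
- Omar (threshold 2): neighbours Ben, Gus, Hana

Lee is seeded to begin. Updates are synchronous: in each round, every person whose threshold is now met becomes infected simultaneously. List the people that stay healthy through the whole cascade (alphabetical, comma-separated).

Round 1 — Lee becomes infected (initial).
Round 2 — checking thresholds:
  Ana: 1 of 2 neighbours < 2, holds.
  Ben: 1 of 5 neighbours ≥ 1, becomes infected.
  Ivy: 1 of 4 neighbours < 3, holds.
  Kai: 1 of 5 neighbours ≥ 1, becomes infected.
Round 3 — checking thresholds:
  Ana: 2 of 2 neighbours ≥ 2, becomes infected.
  Hana: 2 of 3 neighbours < 3, holds.
  Ivy: 3 of 4 neighbours ≥ 3, becomes infected.
  Omar: 1 of 3 neighbours < 2, holds.
Round 4 — no new infections; cascade stops.

Gus, Hana, Omar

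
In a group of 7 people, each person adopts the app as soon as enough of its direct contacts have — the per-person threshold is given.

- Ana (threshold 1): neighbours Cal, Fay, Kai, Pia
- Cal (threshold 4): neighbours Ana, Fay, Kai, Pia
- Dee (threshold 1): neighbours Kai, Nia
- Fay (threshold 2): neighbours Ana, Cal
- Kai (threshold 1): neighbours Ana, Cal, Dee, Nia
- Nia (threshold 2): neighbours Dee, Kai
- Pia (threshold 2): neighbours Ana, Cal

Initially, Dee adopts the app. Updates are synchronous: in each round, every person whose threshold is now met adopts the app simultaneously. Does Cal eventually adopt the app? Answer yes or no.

no

Round 1 — Dee adopts the app (initial).
Round 2 — checking thresholds:
  Kai: 1 of 4 neighbours ≥ 1, adopts the app.
  Nia: 1 of 2 neighbours < 2, below threshold.
Round 3 — checking thresholds:
  Ana: 1 of 4 neighbours ≥ 1, adopts the app.
  Cal: 1 of 4 neighbours < 4, below threshold.
  Nia: 2 of 2 neighbours ≥ 2, adopts the app.
Round 4 — no new adoptions; cascade stops.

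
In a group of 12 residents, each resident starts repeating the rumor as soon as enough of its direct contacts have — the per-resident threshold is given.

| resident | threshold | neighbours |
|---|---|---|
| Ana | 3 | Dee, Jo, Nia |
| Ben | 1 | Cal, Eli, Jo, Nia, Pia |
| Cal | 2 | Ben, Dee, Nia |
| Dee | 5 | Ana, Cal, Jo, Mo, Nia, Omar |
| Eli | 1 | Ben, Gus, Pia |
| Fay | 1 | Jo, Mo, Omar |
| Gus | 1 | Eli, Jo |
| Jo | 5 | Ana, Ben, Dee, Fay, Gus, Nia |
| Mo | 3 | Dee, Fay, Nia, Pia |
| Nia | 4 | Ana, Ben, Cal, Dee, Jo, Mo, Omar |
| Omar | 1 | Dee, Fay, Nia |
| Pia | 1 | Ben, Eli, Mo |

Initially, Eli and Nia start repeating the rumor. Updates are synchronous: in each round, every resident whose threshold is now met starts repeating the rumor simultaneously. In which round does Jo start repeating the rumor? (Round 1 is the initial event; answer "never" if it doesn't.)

Round 1 — Eli, Nia start repeating the rumor (initial).
Round 2 — checking thresholds:
  Ana: 1 of 3 neighbours < 3, holds.
  Ben: 2 of 5 neighbours ≥ 1, starts repeating the rumor.
  Cal: 1 of 3 neighbours < 2, holds.
  Dee: 1 of 6 neighbours < 5, holds.
  Gus: 1 of 2 neighbours ≥ 1, starts repeating the rumor.
  Jo: 1 of 6 neighbours < 5, holds.
  Mo: 1 of 4 neighbours < 3, holds.
  Omar: 1 of 3 neighbours ≥ 1, starts repeating the rumor.
  Pia: 1 of 3 neighbours ≥ 1, starts repeating the rumor.
Round 3 — checking thresholds:
  Ana: 1 of 3 neighbours < 3, holds.
  Cal: 2 of 3 neighbours ≥ 2, starts repeating the rumor.
  Dee: 2 of 6 neighbours < 5, holds.
  Fay: 1 of 3 neighbours ≥ 1, starts repeating the rumor.
  Jo: 3 of 6 neighbours < 5, holds.
  Mo: 2 of 4 neighbours < 3, holds.
Round 4 — checking thresholds:
  Ana: 1 of 3 neighbours < 3, holds.
  Dee: 3 of 6 neighbours < 5, holds.
  Jo: 4 of 6 neighbours < 5, holds.
  Mo: 3 of 4 neighbours ≥ 3, starts repeating the rumor.
Round 5 — no new spreads; cascade stops.

never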